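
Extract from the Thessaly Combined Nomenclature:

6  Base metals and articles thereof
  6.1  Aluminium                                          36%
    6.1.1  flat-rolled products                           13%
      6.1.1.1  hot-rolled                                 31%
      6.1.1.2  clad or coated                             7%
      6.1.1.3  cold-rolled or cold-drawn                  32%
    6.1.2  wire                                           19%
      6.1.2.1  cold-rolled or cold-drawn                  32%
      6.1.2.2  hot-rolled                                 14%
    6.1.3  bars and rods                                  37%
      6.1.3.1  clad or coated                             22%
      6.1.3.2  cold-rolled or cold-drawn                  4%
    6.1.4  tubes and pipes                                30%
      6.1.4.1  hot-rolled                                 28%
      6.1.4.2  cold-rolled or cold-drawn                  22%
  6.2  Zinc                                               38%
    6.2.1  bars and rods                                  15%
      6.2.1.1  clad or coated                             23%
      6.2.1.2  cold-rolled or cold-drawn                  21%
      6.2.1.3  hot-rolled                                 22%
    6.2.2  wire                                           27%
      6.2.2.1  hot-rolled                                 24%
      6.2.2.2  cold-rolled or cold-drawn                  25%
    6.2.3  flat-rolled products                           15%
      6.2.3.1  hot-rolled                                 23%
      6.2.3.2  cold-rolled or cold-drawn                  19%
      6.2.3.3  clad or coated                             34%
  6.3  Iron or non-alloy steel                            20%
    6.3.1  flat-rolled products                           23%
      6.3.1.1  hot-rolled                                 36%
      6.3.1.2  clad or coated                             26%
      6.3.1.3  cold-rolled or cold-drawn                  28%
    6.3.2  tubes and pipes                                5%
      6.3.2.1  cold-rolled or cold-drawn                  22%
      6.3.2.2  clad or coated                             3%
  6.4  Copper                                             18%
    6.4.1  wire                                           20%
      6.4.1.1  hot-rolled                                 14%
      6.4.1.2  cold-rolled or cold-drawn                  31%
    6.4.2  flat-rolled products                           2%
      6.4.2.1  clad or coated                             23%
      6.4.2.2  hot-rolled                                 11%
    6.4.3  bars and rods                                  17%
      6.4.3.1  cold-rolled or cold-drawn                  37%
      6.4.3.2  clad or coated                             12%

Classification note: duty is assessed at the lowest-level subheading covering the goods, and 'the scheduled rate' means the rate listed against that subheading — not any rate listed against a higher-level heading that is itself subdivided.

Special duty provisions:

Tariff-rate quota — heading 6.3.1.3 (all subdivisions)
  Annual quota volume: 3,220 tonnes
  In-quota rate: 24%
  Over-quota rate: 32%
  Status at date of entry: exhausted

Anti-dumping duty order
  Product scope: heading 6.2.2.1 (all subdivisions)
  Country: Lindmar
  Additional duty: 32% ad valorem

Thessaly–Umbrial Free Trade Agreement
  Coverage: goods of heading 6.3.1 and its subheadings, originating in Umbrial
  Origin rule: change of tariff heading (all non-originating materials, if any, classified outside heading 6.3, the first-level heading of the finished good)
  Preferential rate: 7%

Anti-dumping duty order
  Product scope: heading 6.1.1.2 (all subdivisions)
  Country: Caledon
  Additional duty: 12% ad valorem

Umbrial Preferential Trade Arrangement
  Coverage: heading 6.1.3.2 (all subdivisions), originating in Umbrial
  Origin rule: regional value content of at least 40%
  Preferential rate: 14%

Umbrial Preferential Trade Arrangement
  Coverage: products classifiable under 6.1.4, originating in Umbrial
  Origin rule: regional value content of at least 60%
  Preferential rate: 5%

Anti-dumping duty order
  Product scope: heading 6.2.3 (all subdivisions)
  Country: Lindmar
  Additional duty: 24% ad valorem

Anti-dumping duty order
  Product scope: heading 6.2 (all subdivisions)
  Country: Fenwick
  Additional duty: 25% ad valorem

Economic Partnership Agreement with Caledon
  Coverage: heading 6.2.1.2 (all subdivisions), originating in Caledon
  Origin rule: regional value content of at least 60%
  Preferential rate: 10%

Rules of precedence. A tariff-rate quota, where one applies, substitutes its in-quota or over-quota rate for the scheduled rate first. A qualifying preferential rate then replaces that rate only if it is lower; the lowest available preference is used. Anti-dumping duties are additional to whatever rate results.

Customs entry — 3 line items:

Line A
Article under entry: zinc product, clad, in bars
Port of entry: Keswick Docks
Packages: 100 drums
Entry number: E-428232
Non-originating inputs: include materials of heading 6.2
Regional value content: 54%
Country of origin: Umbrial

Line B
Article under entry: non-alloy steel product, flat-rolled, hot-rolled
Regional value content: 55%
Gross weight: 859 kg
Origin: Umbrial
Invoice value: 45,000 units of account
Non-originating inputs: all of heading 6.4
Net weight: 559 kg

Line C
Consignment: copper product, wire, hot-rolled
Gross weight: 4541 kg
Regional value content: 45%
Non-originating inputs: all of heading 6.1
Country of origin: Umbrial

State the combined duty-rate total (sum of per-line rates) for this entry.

44%

Line A: zinc → 6.2; in bars → 6.2.1; clad → 6.2.1.1. Scheduled 23%. Umbrial agreement on 6.3.1: 6.2.1.1 not covered; Umbrial agreement on 6.1.3.2: 6.2.1.1 not covered; Umbrial agreement on 6.1.4: 6.2.1.1 not covered. → 23%.
Line B: non-alloy steel → 6.3; flat-rolled → 6.3.1; hot-rolled → 6.3.1.1. Scheduled 36%. Umbrial agreement on 6.3.1: CTH met → 7% available; Umbrial agreement on 6.1.3.2: 6.3.1.1 not covered; Umbrial agreement on 6.1.4: 6.3.1.1 not covered; preferential 7%. → 7%.
Line C: copper → 6.4; wire → 6.4.1; hot-rolled → 6.4.1.1. Scheduled 14%. Umbrial agreement on 6.3.1: 6.4.1.1 not covered; Umbrial agreement on 6.1.3.2: 6.4.1.1 not covered; Umbrial agreement on 6.1.4: 6.4.1.1 not covered. → 14%.
Sum: 23% + 7% + 14% = 44%.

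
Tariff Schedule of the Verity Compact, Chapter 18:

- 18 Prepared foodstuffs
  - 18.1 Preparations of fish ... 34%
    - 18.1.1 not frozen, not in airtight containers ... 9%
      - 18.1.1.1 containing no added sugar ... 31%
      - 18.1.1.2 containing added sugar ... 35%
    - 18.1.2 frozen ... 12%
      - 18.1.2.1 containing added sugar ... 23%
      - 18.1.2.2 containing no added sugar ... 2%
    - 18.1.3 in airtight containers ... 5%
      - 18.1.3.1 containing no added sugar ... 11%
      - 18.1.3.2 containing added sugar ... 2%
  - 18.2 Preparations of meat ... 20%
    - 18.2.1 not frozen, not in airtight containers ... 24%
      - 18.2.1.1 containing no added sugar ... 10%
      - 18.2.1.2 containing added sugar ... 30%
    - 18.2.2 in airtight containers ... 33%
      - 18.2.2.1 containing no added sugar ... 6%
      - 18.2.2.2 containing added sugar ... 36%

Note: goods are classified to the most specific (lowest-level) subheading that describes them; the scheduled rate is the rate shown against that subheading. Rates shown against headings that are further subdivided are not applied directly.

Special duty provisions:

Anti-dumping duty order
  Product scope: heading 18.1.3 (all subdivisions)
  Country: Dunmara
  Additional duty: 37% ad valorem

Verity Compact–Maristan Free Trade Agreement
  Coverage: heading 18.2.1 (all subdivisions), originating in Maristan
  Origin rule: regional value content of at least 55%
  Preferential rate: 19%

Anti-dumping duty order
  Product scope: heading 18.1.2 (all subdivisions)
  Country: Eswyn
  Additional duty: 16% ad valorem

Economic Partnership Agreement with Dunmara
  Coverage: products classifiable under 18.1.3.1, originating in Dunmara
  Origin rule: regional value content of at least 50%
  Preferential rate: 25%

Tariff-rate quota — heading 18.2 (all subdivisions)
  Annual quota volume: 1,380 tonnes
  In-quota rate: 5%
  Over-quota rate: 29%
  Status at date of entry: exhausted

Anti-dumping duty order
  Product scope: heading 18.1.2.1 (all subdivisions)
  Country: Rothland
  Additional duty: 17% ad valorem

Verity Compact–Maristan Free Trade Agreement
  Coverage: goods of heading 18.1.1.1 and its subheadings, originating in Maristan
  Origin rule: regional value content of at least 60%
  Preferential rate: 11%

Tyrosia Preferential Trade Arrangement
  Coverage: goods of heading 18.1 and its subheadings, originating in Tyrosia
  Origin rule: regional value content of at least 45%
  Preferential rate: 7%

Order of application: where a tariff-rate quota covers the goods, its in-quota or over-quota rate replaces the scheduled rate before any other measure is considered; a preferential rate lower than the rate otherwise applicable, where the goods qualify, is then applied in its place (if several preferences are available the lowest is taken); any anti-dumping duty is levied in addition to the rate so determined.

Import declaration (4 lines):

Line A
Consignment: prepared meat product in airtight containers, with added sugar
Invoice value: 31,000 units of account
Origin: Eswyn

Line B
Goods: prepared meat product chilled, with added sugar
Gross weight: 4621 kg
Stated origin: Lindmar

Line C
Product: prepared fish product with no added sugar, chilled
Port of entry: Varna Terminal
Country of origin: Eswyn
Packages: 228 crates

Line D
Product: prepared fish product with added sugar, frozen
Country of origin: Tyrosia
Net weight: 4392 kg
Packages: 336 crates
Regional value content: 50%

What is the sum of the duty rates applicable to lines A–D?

Line A: prepared meat product → 18.2; in airtight containers → 18.2.2; with added sugar → 18.2.2.2. Scheduled 36%. quota on 18.2 exhausted → over-quota 29%. → 29%.
Line B: prepared meat product → 18.2; chilled → 18.2.1; with added sugar → 18.2.1.2. Scheduled 30%. quota on 18.2 exhausted → over-quota 29%. → 29%.
Line C: prepared fish product → 18.1; chilled → 18.1.1; with no added sugar → 18.1.1.1. Scheduled 31%. No special measure applies. → 31%.
Line D: prepared fish product → 18.1; frozen → 18.1.2; with added sugar → 18.1.2.1. Scheduled 23%. Tyrosia agreement on 18.1: RVC ≥ 45% → 7% available; preferential 7%. → 7%.
Sum: 29% + 29% + 31% + 7% = 96%.

96%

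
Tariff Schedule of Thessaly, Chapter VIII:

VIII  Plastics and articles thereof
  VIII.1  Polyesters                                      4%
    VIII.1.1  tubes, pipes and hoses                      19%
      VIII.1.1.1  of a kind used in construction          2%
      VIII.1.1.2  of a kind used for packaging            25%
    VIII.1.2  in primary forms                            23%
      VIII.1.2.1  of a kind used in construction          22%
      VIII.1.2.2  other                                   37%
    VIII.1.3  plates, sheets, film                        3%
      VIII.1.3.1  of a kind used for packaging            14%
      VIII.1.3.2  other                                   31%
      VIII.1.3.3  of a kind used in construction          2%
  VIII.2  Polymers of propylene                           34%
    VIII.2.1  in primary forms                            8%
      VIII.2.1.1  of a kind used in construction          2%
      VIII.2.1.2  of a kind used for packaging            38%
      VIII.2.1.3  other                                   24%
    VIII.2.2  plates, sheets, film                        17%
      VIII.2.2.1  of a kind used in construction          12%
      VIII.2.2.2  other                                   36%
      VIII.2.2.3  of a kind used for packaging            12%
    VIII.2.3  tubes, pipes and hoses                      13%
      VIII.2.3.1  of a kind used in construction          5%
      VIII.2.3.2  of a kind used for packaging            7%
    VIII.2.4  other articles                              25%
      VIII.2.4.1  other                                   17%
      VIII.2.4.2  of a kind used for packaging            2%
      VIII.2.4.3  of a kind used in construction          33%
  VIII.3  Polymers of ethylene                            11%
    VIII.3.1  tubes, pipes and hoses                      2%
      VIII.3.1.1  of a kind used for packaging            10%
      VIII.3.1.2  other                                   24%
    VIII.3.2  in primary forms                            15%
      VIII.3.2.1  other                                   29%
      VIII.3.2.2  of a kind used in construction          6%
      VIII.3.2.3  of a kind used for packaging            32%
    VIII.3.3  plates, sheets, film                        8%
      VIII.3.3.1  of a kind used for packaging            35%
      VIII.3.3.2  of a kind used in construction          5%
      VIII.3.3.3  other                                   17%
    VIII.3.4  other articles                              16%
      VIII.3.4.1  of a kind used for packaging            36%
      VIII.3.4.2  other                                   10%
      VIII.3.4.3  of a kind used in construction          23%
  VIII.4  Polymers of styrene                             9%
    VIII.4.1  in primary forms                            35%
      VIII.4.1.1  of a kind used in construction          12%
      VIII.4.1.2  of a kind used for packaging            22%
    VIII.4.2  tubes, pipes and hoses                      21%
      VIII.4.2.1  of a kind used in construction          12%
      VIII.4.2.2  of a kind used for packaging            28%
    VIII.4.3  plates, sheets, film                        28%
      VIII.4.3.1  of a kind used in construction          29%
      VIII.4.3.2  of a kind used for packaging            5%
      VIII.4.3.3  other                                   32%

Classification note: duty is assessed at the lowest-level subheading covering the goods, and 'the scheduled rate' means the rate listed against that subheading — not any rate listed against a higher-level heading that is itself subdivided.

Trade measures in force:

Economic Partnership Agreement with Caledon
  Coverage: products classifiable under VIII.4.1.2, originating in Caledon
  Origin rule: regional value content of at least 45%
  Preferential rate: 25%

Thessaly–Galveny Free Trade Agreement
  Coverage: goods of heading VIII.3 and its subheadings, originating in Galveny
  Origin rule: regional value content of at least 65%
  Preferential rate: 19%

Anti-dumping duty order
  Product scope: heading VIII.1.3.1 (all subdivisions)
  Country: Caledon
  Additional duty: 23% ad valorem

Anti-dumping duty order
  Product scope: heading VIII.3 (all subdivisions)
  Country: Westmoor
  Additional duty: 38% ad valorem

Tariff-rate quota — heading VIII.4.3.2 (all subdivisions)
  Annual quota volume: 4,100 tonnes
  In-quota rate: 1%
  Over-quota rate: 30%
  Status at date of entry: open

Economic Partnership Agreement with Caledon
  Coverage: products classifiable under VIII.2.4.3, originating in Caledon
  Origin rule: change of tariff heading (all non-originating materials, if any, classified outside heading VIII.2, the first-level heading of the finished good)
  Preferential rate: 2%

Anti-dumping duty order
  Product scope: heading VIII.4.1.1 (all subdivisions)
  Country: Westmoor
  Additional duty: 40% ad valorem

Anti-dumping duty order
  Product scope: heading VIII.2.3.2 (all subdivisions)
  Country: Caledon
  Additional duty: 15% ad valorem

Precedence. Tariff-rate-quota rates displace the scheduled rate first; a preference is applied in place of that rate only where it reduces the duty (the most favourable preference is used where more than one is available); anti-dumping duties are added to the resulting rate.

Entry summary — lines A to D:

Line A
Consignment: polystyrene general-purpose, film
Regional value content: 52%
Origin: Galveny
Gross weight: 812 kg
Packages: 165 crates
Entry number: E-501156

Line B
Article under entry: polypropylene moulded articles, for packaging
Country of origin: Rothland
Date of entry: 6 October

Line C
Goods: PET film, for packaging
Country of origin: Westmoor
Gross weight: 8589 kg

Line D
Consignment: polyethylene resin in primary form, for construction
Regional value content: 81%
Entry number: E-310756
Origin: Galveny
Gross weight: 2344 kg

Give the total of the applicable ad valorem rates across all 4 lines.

Line A: polystyrene → VIII.4; film → VIII.4.3; general-purpose → VIII.4.3.3. Scheduled 32%. Galveny agreement on VIII.3: VIII.4.3.3 not covered. → 32%.
Line B: polypropylene → VIII.2; moulded articles → VIII.2.4; for packaging → VIII.2.4.2. Scheduled 2%. No special measure applies. → 2%.
Line C: PET → VIII.1; film → VIII.1.3; for packaging → VIII.1.3.1. Scheduled 14%. No special measure applies. → 14%.
Line D: polyethylene → VIII.3; resin in primary form → VIII.3.2; for construction → VIII.3.2.2. Scheduled 6%. Galveny agreement on VIII.3: RVC ≥ 65% → 19% available; preference 19% not lower than 6% → no reduction. → 6%.
Sum: 32% + 2% + 14% + 6% = 54%.

54%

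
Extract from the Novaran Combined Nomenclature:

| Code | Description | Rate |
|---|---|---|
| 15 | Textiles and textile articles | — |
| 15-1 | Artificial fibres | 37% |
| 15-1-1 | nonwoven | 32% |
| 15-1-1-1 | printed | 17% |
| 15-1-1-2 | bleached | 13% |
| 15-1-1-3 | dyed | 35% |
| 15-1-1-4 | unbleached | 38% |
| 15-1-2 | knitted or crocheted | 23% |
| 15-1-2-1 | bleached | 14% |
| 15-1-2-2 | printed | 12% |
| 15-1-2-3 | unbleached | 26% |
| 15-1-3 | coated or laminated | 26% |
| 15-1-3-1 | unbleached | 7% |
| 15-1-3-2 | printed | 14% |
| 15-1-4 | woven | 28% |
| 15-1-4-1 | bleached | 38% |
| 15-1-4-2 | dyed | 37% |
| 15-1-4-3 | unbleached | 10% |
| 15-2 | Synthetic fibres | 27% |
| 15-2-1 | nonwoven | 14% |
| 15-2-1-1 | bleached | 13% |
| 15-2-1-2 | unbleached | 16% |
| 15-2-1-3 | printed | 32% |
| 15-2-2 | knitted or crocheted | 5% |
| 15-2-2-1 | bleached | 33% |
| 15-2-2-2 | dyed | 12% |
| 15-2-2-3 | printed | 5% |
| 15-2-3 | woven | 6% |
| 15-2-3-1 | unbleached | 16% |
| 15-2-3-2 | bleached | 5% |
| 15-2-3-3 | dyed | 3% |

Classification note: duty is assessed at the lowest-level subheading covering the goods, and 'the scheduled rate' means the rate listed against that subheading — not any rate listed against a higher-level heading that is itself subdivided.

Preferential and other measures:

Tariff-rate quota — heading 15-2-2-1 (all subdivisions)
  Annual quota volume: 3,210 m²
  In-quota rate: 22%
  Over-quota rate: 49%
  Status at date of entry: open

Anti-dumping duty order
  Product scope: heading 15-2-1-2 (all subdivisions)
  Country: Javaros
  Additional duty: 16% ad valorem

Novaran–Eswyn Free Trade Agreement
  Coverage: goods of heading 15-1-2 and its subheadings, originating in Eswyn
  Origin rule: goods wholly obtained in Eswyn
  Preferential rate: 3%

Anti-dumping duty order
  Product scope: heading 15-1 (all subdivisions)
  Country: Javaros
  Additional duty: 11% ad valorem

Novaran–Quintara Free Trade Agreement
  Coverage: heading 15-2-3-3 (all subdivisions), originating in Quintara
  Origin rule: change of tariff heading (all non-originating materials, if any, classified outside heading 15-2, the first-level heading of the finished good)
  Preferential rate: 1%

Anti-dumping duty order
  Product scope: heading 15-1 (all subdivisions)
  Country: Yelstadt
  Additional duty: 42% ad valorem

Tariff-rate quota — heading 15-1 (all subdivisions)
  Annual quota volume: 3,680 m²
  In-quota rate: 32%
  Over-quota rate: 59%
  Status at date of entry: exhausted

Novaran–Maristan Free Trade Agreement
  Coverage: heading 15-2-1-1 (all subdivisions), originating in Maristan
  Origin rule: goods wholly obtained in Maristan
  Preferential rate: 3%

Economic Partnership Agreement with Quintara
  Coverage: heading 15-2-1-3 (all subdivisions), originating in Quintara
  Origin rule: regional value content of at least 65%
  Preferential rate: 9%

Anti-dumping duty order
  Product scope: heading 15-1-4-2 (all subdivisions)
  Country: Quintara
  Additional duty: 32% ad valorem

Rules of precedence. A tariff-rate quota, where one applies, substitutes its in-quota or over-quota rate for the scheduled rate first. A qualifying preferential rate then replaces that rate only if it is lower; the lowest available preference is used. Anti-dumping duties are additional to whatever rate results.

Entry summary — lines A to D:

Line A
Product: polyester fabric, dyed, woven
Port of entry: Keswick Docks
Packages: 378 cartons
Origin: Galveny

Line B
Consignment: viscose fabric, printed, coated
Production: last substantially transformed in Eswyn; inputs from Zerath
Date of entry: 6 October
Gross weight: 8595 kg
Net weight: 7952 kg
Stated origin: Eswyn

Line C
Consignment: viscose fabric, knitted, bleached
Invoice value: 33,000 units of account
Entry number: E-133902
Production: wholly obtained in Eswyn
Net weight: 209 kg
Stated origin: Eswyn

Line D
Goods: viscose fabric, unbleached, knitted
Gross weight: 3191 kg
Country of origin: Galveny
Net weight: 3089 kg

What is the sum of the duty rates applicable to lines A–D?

Line A: polyester → 15-2; woven → 15-2-3; dyed → 15-2-3-3. Scheduled 3%. No special measure applies. → 3%.
Line B: viscose → 15-1; coated → 15-1-3; printed → 15-1-3-2. Scheduled 14%. quota on 15-1 exhausted → over-quota 59%; Eswyn agreement on 15-1-2: 15-1-3-2 not covered. → 59%.
Line C: viscose → 15-1; knitted → 15-1-2; bleached → 15-1-2-1. Scheduled 14%. quota on 15-1 exhausted → over-quota 59%; Eswyn agreement on 15-1-2: wholly obtained → 3% available; preferential 3%. → 3%.
Line D: viscose → 15-1; knitted → 15-1-2; unbleached → 15-1-2-3. Scheduled 26%. quota on 15-1 exhausted → over-quota 59%. → 59%.
Sum: 3% + 59% + 3% + 59% = 124%.

124%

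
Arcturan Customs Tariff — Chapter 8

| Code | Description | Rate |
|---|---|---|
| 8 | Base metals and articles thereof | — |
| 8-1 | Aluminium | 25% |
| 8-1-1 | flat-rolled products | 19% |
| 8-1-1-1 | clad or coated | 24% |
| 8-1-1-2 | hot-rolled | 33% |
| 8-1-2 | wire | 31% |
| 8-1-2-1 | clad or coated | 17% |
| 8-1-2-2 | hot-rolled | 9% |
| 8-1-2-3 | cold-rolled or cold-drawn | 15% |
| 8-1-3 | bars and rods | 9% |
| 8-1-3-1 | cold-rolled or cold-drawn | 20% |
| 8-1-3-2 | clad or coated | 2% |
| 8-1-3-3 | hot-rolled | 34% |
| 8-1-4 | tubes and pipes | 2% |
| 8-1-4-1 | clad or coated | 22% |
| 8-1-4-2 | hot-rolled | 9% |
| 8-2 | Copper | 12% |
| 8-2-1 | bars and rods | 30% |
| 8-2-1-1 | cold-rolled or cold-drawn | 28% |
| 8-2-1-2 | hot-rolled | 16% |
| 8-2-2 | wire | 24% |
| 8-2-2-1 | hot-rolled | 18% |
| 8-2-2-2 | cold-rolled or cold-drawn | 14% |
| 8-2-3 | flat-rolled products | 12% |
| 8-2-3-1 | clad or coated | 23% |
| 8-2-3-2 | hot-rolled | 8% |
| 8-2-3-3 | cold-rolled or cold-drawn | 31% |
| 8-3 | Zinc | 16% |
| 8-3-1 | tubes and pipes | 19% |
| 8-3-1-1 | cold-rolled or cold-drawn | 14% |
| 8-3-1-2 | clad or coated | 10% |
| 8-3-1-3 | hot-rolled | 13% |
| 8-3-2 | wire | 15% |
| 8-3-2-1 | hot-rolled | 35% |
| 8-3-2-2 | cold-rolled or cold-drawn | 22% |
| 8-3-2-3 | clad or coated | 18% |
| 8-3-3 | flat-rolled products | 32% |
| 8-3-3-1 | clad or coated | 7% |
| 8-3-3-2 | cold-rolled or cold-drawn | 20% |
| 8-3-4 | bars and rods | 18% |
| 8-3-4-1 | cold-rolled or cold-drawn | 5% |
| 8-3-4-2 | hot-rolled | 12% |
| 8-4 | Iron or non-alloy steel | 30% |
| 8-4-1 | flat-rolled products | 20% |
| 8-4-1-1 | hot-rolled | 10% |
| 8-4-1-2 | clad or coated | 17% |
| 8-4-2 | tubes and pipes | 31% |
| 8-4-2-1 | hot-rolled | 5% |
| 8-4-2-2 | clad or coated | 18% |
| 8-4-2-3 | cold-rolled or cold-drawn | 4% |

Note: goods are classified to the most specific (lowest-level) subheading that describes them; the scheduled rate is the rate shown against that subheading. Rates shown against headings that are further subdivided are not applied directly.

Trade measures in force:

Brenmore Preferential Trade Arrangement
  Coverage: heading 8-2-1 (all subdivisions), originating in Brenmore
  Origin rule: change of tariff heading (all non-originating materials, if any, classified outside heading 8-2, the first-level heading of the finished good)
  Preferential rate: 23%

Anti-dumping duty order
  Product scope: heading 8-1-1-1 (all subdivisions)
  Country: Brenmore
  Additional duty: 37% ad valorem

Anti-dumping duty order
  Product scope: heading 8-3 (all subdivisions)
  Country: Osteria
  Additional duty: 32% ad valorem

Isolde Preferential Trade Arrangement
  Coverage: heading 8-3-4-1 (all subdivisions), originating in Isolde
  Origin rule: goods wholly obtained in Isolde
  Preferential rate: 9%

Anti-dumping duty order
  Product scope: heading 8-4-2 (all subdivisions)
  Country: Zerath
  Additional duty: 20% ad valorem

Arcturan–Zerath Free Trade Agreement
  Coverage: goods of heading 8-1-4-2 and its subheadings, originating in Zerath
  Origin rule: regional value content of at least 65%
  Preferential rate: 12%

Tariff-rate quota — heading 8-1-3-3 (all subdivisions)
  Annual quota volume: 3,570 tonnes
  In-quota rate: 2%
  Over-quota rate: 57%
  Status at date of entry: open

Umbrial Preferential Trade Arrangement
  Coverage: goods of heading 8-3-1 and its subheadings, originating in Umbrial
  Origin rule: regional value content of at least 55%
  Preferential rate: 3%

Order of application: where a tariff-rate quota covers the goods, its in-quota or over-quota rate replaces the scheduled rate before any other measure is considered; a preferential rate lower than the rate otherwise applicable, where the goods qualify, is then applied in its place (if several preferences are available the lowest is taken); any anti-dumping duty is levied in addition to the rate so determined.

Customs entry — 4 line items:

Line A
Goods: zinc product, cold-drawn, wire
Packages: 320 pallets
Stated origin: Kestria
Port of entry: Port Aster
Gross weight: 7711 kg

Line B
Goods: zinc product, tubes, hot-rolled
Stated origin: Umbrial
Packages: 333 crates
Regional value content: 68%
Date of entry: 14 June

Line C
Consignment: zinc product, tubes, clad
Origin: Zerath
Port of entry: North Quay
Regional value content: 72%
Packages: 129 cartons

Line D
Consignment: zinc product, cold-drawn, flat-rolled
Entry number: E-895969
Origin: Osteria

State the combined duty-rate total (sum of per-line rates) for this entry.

87%

Line A: zinc → 8-3; wire → 8-3-2; cold-drawn → 8-3-2-2. Scheduled 22%. No special measure applies. → 22%.
Line B: zinc → 8-3; tubes → 8-3-1; hot-rolled → 8-3-1-3. Scheduled 13%. Umbrial agreement on 8-3-1: RVC ≥ 55% → 3% available; preferential 3%. → 3%.
Line C: zinc → 8-3; tubes → 8-3-1; clad → 8-3-1-2. Scheduled 10%. Zerath agreement on 8-1-4-2: 8-3-1-2 not covered. → 10%.
Line D: zinc → 8-3; flat-rolled → 8-3-3; cold-drawn → 8-3-3-2. Scheduled 20%. anti-dumping (Osteria, 8-3): +32%; total 20% + 32% = 52%. → 52%.
Sum: 22% + 3% + 10% + 52% = 87%.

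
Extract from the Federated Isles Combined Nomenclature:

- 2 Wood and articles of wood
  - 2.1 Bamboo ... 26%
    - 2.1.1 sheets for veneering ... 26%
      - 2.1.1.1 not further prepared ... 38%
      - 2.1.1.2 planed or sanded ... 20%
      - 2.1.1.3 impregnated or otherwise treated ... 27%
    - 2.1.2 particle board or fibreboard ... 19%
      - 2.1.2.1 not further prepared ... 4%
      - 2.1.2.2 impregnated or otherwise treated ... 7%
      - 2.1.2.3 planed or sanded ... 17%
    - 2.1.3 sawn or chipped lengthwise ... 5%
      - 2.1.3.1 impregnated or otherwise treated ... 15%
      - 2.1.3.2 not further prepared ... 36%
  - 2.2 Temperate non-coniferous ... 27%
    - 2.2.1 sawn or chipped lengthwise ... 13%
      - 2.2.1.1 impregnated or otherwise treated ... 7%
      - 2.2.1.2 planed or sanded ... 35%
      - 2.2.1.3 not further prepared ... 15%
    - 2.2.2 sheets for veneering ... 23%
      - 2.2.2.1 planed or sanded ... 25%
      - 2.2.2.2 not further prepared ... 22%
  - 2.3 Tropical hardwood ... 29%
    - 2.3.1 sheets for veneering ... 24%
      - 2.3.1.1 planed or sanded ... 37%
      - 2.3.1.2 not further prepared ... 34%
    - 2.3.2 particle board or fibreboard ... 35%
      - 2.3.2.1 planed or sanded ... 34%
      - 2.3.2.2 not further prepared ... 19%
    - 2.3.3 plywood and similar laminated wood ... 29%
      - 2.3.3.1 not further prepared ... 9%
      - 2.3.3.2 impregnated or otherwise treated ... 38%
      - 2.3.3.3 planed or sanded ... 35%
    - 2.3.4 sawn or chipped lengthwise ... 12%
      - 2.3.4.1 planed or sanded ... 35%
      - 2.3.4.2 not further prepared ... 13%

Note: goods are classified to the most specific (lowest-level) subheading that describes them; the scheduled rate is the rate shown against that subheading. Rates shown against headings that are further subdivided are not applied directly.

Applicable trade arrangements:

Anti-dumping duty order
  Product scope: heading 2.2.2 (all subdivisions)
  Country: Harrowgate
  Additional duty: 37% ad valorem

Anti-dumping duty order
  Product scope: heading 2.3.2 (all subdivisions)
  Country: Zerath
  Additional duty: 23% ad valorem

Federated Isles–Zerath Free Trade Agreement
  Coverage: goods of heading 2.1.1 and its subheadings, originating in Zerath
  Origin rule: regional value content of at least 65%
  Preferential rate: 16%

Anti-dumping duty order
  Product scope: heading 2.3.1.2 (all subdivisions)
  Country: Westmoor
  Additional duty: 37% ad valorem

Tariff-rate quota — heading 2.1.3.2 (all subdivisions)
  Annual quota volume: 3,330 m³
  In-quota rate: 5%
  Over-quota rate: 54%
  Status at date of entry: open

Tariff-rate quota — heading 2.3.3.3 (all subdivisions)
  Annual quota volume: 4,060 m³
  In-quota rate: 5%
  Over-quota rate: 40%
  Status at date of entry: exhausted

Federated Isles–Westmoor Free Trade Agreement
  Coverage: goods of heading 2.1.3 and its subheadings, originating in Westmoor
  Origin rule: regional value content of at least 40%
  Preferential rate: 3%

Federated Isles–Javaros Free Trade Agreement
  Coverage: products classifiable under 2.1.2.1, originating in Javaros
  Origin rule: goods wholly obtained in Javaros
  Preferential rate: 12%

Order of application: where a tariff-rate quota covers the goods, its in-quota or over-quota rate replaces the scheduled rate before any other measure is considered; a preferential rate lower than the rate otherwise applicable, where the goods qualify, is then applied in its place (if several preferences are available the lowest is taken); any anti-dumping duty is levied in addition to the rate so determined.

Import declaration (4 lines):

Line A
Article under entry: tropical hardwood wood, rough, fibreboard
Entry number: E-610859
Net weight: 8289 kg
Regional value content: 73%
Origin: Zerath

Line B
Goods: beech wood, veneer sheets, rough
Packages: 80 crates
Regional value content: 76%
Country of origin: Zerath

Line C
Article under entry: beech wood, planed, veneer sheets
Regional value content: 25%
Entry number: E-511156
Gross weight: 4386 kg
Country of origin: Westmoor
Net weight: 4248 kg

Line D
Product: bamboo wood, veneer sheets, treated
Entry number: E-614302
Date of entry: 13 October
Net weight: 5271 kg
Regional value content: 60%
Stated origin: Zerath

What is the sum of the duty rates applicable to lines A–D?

Line A: tropical hardwood → 2.3; fibreboard → 2.3.2; rough → 2.3.2.2. Scheduled 19%. Zerath agreement on 2.1.1: 2.3.2.2 not covered; anti-dumping (Zerath, 2.3.2): +23%; total 19% + 23% = 42%. → 42%.
Line B: beech → 2.2; veneer sheets → 2.2.2; rough → 2.2.2.2. Scheduled 22%. Zerath agreement on 2.1.1: 2.2.2.2 not covered. → 22%.
Line C: beech → 2.2; veneer sheets → 2.2.2; planed → 2.2.2.1. Scheduled 25%. Westmoor agreement on 2.1.3: 2.2.2.1 not covered. → 25%.
Line D: bamboo → 2.1; veneer sheets → 2.1.1; treated → 2.1.1.3. Scheduled 27%. Zerath agreement on 2.1.1: RVC < 65%. → 27%.
Sum: 42% + 22% + 25% + 27% = 116%.

116%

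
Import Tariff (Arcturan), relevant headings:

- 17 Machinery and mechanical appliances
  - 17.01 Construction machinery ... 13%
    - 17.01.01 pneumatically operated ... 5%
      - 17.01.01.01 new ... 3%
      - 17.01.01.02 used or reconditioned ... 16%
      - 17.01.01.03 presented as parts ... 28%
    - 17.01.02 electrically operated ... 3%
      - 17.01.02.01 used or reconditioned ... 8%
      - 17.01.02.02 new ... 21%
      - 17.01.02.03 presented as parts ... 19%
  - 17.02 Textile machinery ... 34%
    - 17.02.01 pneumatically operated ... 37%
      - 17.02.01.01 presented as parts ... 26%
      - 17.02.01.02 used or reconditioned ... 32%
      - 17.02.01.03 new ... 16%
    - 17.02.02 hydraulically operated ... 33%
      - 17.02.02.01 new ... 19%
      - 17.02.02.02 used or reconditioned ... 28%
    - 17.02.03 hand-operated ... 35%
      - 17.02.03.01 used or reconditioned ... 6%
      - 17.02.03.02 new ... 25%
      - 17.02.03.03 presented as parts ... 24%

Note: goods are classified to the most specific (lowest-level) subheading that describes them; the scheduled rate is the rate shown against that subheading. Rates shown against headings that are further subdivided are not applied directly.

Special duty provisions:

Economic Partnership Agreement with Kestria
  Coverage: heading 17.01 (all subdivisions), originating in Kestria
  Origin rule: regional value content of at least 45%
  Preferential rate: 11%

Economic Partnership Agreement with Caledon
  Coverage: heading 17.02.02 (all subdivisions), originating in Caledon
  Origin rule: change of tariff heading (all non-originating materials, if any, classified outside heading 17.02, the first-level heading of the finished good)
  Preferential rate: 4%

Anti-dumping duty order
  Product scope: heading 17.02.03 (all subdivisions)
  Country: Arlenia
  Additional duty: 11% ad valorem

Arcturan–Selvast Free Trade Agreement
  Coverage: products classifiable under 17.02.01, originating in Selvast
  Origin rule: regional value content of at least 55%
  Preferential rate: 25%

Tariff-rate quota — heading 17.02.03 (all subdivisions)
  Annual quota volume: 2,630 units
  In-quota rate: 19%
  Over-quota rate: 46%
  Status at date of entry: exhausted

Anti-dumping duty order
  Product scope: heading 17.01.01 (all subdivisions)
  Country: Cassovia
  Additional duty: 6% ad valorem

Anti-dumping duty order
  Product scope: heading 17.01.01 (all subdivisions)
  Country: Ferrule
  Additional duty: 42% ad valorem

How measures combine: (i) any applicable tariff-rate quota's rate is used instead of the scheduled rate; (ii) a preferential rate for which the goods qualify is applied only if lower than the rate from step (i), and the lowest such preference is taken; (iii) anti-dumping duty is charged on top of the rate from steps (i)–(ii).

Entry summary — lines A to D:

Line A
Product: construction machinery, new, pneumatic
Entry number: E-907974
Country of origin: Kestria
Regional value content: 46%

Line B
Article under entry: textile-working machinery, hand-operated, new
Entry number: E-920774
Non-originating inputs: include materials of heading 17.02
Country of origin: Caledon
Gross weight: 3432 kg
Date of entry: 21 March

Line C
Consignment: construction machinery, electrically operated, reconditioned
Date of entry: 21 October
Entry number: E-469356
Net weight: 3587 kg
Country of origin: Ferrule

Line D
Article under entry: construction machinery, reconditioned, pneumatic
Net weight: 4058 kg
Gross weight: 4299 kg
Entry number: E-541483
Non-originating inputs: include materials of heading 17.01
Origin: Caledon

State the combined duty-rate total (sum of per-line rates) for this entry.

73%

Line A: construction → 17.01; pneumatic → 17.01.01; new → 17.01.01.01. Scheduled 3%. Kestria agreement on 17.01: RVC ≥ 45% → 11% available; preference 11% not lower than 3% → no reduction. → 3%.
Line B: textile-working → 17.02; hand-operated → 17.02.03; new → 17.02.03.02. Scheduled 25%. quota on 17.02.03 exhausted → over-quota 46%; Caledon agreement on 17.02.02: 17.02.03.02 not covered. → 46%.
Line C: construction → 17.01; electrically operated → 17.01.02; reconditioned → 17.01.02.01. Scheduled 8%. No special measure applies. → 8%.
Line D: construction → 17.01; pneumatic → 17.01.01; reconditioned → 17.01.01.02. Scheduled 16%. Caledon agreement on 17.02.02: 17.01.01.02 not covered. → 16%.
Sum: 3% + 46% + 8% + 16% = 73%.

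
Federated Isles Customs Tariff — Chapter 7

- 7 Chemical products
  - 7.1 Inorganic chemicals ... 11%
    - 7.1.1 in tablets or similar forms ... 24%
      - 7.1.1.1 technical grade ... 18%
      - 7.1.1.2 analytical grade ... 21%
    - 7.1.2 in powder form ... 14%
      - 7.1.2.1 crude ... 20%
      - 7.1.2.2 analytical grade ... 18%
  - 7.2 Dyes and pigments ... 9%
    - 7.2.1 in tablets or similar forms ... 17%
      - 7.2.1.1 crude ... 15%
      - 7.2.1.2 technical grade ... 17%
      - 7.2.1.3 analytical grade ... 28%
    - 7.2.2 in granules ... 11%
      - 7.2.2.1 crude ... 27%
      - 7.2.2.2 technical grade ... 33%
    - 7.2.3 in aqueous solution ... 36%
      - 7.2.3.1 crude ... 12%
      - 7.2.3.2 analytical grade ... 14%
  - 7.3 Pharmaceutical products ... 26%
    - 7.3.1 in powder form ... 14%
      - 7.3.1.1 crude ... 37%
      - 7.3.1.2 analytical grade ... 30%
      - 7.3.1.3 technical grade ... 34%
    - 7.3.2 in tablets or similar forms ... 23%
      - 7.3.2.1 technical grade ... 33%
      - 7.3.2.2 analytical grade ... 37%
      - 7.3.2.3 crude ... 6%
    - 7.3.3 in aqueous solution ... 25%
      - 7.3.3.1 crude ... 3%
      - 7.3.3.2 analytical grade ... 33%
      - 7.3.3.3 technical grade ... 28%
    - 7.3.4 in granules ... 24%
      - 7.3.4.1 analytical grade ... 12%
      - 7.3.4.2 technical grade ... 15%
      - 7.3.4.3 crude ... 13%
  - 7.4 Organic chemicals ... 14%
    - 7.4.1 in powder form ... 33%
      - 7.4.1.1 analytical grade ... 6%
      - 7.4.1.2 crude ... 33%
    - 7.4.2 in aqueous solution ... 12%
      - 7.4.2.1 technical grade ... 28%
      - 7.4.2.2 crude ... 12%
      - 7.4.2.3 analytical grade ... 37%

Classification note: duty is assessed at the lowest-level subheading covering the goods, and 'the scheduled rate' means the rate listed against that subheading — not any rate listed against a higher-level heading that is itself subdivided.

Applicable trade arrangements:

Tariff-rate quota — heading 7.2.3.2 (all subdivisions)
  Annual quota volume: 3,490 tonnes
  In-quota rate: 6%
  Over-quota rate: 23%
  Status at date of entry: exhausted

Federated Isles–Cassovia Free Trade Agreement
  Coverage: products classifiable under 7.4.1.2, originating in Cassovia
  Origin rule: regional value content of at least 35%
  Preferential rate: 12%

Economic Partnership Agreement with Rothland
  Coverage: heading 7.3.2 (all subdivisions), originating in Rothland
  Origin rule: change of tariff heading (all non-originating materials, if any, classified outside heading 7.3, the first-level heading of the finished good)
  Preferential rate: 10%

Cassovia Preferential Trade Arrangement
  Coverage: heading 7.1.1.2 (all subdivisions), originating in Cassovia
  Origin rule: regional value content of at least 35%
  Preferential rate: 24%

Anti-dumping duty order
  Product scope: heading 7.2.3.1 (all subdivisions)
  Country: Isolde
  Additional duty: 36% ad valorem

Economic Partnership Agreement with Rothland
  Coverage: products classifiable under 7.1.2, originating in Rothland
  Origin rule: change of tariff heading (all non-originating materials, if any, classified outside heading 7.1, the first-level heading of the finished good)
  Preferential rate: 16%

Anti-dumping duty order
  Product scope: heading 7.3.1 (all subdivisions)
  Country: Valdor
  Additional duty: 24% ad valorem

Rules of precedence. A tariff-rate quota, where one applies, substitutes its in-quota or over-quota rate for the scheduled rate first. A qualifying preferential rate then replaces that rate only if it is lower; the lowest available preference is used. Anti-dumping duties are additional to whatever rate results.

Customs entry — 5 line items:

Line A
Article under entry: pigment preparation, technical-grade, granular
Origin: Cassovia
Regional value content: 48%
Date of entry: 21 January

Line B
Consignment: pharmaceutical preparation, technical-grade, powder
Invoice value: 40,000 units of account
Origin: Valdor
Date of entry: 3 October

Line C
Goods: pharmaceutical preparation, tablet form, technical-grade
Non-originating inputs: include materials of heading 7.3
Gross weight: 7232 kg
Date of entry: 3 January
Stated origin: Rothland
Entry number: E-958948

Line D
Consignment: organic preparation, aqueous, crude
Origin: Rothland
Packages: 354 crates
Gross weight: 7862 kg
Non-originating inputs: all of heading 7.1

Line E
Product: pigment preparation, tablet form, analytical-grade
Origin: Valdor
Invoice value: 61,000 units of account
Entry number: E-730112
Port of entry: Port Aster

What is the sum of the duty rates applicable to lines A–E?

Line A: pigment → 7.2; granular → 7.2.2; technical-grade → 7.2.2.2. Scheduled 33%. Cassovia agreement on 7.4.1.2: 7.2.2.2 not covered; Cassovia agreement on 7.1.1.2: 7.2.2.2 not covered. → 33%.
Line B: pharmaceutical → 7.3; powder → 7.3.1; technical-grade → 7.3.1.3. Scheduled 34%. anti-dumping (Valdor, 7.3.1): +24%; total 34% + 24% = 58%. → 58%.
Line C: pharmaceutical → 7.3; tablet form → 7.3.2; technical-grade → 7.3.2.1. Scheduled 33%. Rothland agreement on 7.3.2: CTH not met; Rothland agreement on 7.1.2: 7.3.2.1 not covered. → 33%.
Line D: organic → 7.4; aqueous → 7.4.2; crude → 7.4.2.2. Scheduled 12%. Rothland agreement on 7.3.2: 7.4.2.2 not covered; Rothland agreement on 7.1.2: 7.4.2.2 not covered. → 12%.
Line E: pigment → 7.2; tablet form → 7.2.1; analytical-grade → 7.2.1.3. Scheduled 28%. No special measure applies. → 28%.
Sum: 33% + 58% + 33% + 12% + 28% = 164%.

164%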